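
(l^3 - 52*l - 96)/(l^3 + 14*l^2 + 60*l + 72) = (l - 8)/(l + 6)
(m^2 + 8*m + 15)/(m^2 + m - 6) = (m + 5)/(m - 2)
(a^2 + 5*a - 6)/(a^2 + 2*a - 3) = (a + 6)/(a + 3)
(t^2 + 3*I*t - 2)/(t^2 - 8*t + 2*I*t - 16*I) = (t + I)/(t - 8)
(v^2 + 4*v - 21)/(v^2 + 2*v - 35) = (v - 3)/(v - 5)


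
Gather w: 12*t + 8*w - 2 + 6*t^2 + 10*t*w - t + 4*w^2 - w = 6*t^2 + 11*t + 4*w^2 + w*(10*t + 7) - 2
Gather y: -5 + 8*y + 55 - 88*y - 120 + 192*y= 112*y - 70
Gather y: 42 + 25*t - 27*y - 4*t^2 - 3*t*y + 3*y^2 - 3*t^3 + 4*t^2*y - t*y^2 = -3*t^3 - 4*t^2 + 25*t + y^2*(3 - t) + y*(4*t^2 - 3*t - 27) + 42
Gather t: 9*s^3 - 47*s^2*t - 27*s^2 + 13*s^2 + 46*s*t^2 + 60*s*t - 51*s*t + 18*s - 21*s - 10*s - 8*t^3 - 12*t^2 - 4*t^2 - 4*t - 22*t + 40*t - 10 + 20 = 9*s^3 - 14*s^2 - 13*s - 8*t^3 + t^2*(46*s - 16) + t*(-47*s^2 + 9*s + 14) + 10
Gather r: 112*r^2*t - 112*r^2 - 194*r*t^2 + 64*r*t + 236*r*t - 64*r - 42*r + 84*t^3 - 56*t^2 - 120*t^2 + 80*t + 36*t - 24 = r^2*(112*t - 112) + r*(-194*t^2 + 300*t - 106) + 84*t^3 - 176*t^2 + 116*t - 24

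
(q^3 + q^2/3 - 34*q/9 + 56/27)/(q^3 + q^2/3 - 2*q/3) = (q^2 + q - 28/9)/(q*(q + 1))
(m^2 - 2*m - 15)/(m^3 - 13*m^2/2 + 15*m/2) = 2*(m + 3)/(m*(2*m - 3))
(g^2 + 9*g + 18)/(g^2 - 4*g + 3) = (g^2 + 9*g + 18)/(g^2 - 4*g + 3)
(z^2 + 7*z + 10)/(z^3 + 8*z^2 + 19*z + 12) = (z^2 + 7*z + 10)/(z^3 + 8*z^2 + 19*z + 12)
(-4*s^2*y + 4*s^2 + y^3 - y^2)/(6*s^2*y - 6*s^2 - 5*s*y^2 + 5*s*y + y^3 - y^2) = (2*s + y)/(-3*s + y)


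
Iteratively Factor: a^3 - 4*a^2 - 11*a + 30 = (a - 2)*(a^2 - 2*a - 15) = (a - 5)*(a - 2)*(a + 3)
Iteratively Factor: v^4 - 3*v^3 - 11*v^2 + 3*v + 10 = (v + 2)*(v^3 - 5*v^2 - v + 5) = (v - 5)*(v + 2)*(v^2 - 1) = (v - 5)*(v - 1)*(v + 2)*(v + 1)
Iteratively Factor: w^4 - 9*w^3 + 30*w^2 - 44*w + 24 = (w - 2)*(w^3 - 7*w^2 + 16*w - 12) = (w - 2)^2*(w^2 - 5*w + 6) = (w - 3)*(w - 2)^2*(w - 2)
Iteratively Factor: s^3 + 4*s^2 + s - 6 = (s - 1)*(s^2 + 5*s + 6) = (s - 1)*(s + 2)*(s + 3)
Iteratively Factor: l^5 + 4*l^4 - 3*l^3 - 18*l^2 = (l - 2)*(l^4 + 6*l^3 + 9*l^2) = l*(l - 2)*(l^3 + 6*l^2 + 9*l) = l*(l - 2)*(l + 3)*(l^2 + 3*l) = l^2*(l - 2)*(l + 3)*(l + 3)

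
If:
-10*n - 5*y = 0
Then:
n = -y/2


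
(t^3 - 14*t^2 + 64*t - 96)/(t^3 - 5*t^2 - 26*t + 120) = (t - 4)/(t + 5)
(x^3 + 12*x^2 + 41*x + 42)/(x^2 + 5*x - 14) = (x^2 + 5*x + 6)/(x - 2)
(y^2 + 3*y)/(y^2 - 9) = y/(y - 3)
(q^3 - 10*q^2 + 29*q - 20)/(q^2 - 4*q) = q - 6 + 5/q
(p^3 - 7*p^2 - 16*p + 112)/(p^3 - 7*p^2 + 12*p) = (p^2 - 3*p - 28)/(p*(p - 3))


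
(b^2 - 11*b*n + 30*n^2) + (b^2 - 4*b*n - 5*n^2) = 2*b^2 - 15*b*n + 25*n^2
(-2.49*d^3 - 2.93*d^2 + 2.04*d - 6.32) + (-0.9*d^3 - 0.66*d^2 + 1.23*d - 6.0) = -3.39*d^3 - 3.59*d^2 + 3.27*d - 12.32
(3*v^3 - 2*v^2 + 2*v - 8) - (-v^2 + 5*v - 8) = 3*v^3 - v^2 - 3*v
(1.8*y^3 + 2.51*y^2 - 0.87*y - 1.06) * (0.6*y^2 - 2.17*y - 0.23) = 1.08*y^5 - 2.4*y^4 - 6.3827*y^3 + 0.6746*y^2 + 2.5003*y + 0.2438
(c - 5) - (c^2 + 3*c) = -c^2 - 2*c - 5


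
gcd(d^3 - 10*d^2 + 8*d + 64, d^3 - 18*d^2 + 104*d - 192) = d^2 - 12*d + 32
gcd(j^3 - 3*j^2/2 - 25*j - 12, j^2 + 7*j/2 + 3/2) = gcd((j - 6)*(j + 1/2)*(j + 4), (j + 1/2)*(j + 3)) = j + 1/2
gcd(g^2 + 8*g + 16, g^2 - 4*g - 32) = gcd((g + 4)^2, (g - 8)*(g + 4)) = g + 4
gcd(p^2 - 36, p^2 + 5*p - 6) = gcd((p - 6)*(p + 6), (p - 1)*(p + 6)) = p + 6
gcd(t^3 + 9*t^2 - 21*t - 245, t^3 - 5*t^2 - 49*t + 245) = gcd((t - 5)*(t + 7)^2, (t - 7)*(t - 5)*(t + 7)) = t^2 + 2*t - 35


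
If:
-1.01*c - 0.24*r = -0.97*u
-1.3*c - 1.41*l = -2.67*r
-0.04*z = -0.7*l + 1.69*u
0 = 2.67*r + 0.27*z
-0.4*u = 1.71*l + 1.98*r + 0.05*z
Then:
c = 0.00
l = 0.00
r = 0.00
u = 0.00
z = 0.00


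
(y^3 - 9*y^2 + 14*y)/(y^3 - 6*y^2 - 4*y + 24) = y*(y - 7)/(y^2 - 4*y - 12)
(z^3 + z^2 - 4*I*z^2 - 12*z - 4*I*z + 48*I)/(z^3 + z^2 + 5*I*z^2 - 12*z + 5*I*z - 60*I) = (z - 4*I)/(z + 5*I)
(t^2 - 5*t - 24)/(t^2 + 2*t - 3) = (t - 8)/(t - 1)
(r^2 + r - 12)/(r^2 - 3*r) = (r + 4)/r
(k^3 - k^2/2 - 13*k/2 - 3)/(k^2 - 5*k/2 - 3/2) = k + 2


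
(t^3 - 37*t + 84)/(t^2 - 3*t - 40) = (-t^3 + 37*t - 84)/(-t^2 + 3*t + 40)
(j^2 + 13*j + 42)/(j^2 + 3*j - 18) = (j + 7)/(j - 3)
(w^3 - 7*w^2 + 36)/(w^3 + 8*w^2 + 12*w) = (w^2 - 9*w + 18)/(w*(w + 6))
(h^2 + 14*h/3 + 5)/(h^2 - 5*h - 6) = (h^2 + 14*h/3 + 5)/(h^2 - 5*h - 6)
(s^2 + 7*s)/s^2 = (s + 7)/s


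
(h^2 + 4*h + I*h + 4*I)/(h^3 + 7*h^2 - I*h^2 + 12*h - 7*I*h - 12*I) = (h + I)/(h^2 + h*(3 - I) - 3*I)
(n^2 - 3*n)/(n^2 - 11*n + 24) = n/(n - 8)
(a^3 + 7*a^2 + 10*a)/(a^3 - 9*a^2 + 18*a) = (a^2 + 7*a + 10)/(a^2 - 9*a + 18)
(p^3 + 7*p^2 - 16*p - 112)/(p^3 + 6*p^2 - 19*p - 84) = (p + 4)/(p + 3)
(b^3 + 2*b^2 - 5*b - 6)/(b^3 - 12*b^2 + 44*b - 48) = (b^2 + 4*b + 3)/(b^2 - 10*b + 24)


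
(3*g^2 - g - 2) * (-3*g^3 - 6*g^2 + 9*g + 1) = -9*g^5 - 15*g^4 + 39*g^3 + 6*g^2 - 19*g - 2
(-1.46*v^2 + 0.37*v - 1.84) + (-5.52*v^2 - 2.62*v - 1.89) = -6.98*v^2 - 2.25*v - 3.73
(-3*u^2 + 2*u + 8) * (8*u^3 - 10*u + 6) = -24*u^5 + 16*u^4 + 94*u^3 - 38*u^2 - 68*u + 48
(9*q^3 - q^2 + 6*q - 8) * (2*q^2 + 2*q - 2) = 18*q^5 + 16*q^4 - 8*q^3 - 2*q^2 - 28*q + 16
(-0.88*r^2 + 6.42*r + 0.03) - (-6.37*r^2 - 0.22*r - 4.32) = 5.49*r^2 + 6.64*r + 4.35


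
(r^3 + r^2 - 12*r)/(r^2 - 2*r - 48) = r*(-r^2 - r + 12)/(-r^2 + 2*r + 48)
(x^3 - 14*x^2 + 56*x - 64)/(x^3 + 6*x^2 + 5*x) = (x^3 - 14*x^2 + 56*x - 64)/(x*(x^2 + 6*x + 5))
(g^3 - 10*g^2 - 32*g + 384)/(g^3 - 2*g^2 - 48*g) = (g - 8)/g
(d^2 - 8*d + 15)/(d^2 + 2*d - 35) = (d - 3)/(d + 7)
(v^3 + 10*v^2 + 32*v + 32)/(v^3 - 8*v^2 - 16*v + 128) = (v^2 + 6*v + 8)/(v^2 - 12*v + 32)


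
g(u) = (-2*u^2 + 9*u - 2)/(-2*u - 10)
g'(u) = (9 - 4*u)/(-2*u - 10) + 2*(-2*u^2 + 9*u - 2)/(-2*u - 10)^2 = (u^2 + 10*u - 47/2)/(u^2 + 10*u + 25)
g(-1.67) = 3.39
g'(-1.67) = -3.37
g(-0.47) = 0.74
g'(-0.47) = -1.36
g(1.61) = -0.55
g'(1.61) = -0.11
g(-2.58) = 7.96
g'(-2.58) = -7.28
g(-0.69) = 1.06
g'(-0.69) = -1.61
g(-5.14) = -361.07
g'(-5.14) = -2473.49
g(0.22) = 0.01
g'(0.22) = -0.78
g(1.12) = -0.46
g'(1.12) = -0.29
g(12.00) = 5.35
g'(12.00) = 0.83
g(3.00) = -0.44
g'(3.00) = 0.24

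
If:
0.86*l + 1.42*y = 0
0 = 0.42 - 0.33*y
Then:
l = -2.10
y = 1.27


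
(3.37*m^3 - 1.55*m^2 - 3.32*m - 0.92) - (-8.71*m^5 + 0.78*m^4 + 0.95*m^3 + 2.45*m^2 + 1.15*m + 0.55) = 8.71*m^5 - 0.78*m^4 + 2.42*m^3 - 4.0*m^2 - 4.47*m - 1.47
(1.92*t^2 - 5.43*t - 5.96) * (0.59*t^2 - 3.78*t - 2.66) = 1.1328*t^4 - 10.4613*t^3 + 11.9018*t^2 + 36.9726*t + 15.8536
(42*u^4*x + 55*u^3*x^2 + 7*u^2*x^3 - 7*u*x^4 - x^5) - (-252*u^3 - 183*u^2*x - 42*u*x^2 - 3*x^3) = 42*u^4*x + 55*u^3*x^2 + 252*u^3 + 7*u^2*x^3 + 183*u^2*x - 7*u*x^4 + 42*u*x^2 - x^5 + 3*x^3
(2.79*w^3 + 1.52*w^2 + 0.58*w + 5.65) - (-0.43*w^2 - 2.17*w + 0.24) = 2.79*w^3 + 1.95*w^2 + 2.75*w + 5.41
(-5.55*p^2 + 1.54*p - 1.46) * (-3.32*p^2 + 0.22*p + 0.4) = 18.426*p^4 - 6.3338*p^3 + 2.966*p^2 + 0.2948*p - 0.584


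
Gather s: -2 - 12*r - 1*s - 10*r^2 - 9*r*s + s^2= -10*r^2 - 12*r + s^2 + s*(-9*r - 1) - 2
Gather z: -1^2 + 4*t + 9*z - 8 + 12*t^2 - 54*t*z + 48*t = 12*t^2 + 52*t + z*(9 - 54*t) - 9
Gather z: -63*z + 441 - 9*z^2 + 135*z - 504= -9*z^2 + 72*z - 63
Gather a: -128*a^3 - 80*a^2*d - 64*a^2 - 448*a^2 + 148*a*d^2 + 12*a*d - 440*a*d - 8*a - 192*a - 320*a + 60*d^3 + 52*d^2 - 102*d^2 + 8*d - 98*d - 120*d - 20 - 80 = -128*a^3 + a^2*(-80*d - 512) + a*(148*d^2 - 428*d - 520) + 60*d^3 - 50*d^2 - 210*d - 100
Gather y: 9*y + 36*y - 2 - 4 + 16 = 45*y + 10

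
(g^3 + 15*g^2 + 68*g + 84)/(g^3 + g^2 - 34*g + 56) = (g^2 + 8*g + 12)/(g^2 - 6*g + 8)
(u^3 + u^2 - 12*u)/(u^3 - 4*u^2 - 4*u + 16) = u*(u^2 + u - 12)/(u^3 - 4*u^2 - 4*u + 16)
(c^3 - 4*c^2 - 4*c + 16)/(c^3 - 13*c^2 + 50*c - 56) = (c + 2)/(c - 7)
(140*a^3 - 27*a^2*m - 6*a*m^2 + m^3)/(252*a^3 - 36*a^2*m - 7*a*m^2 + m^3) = (20*a^2 - a*m - m^2)/(36*a^2 - m^2)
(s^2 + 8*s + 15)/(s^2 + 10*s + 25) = (s + 3)/(s + 5)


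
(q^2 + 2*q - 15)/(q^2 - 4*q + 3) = (q + 5)/(q - 1)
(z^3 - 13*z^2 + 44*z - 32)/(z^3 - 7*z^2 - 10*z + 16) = (z - 4)/(z + 2)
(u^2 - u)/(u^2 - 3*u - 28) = u*(1 - u)/(-u^2 + 3*u + 28)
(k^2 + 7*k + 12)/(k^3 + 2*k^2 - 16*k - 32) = (k + 3)/(k^2 - 2*k - 8)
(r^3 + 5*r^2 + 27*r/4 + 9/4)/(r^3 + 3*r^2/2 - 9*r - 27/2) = (r + 1/2)/(r - 3)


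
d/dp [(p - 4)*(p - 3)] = 2*p - 7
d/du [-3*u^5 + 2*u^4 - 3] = u^3*(8 - 15*u)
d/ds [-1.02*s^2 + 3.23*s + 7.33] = 3.23 - 2.04*s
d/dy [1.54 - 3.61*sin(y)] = -3.61*cos(y)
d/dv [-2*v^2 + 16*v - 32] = 16 - 4*v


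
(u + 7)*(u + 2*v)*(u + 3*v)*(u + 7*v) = u^4 + 12*u^3*v + 7*u^3 + 41*u^2*v^2 + 84*u^2*v + 42*u*v^3 + 287*u*v^2 + 294*v^3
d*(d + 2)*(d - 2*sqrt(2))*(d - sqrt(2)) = d^4 - 3*sqrt(2)*d^3 + 2*d^3 - 6*sqrt(2)*d^2 + 4*d^2 + 8*d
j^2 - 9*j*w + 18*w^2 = (j - 6*w)*(j - 3*w)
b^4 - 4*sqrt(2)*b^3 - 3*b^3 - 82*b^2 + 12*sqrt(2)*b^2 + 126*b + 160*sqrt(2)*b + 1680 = (b - 8)*(b + 5)*(b - 7*sqrt(2))*(b + 3*sqrt(2))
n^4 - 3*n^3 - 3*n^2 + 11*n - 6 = (n - 3)*(n - 1)^2*(n + 2)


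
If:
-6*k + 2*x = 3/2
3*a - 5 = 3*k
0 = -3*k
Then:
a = 5/3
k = 0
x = 3/4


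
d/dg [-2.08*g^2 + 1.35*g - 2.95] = 1.35 - 4.16*g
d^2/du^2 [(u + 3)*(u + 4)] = 2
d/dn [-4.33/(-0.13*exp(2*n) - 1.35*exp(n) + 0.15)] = (-1.1258*exp(n) - 5.8455)*exp(n)/(0.13*exp(2*n) + 1.35*exp(n) - 0.15)^2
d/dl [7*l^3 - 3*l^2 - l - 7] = 21*l^2 - 6*l - 1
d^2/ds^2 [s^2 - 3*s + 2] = 2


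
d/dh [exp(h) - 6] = exp(h)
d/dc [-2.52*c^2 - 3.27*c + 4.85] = -5.04*c - 3.27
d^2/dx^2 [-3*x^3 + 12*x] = -18*x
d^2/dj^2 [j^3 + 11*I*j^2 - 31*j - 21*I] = 6*j + 22*I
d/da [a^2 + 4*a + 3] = 2*a + 4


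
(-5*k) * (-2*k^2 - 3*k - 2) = 10*k^3 + 15*k^2 + 10*k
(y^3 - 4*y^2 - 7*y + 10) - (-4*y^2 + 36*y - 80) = y^3 - 43*y + 90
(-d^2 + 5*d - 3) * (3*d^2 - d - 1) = -3*d^4 + 16*d^3 - 13*d^2 - 2*d + 3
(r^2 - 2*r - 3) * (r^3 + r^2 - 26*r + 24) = r^5 - r^4 - 31*r^3 + 73*r^2 + 30*r - 72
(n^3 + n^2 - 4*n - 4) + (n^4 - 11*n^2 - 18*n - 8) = n^4 + n^3 - 10*n^2 - 22*n - 12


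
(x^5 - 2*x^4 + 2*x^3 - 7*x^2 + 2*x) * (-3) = -3*x^5 + 6*x^4 - 6*x^3 + 21*x^2 - 6*x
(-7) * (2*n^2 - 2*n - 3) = -14*n^2 + 14*n + 21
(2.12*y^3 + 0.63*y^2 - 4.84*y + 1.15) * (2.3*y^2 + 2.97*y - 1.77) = 4.876*y^5 + 7.7454*y^4 - 13.0133*y^3 - 12.8449*y^2 + 11.9823*y - 2.0355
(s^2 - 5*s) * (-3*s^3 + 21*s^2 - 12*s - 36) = -3*s^5 + 36*s^4 - 117*s^3 + 24*s^2 + 180*s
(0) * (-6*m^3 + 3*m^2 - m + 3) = 0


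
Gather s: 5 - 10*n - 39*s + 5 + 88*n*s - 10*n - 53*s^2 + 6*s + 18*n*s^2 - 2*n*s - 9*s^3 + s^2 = -20*n - 9*s^3 + s^2*(18*n - 52) + s*(86*n - 33) + 10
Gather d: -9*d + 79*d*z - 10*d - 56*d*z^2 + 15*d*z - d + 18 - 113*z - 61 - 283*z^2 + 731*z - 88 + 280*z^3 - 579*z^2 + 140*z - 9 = d*(-56*z^2 + 94*z - 20) + 280*z^3 - 862*z^2 + 758*z - 140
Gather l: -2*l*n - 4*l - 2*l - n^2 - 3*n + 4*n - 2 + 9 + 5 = l*(-2*n - 6) - n^2 + n + 12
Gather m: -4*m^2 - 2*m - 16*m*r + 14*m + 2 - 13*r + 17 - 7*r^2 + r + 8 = -4*m^2 + m*(12 - 16*r) - 7*r^2 - 12*r + 27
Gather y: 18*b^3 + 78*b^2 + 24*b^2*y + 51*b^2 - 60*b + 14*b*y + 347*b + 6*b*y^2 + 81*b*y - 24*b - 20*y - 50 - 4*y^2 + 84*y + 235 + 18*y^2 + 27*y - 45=18*b^3 + 129*b^2 + 263*b + y^2*(6*b + 14) + y*(24*b^2 + 95*b + 91) + 140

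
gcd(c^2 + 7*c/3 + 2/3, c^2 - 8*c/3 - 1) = c + 1/3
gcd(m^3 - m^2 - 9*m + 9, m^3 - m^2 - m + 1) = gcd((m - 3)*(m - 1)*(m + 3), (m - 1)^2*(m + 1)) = m - 1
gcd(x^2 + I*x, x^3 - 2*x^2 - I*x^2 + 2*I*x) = x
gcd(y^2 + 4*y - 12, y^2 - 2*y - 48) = y + 6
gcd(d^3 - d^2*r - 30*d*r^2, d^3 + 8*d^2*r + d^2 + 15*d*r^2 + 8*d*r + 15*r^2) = d + 5*r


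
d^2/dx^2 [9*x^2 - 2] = 18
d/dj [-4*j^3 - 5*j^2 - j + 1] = -12*j^2 - 10*j - 1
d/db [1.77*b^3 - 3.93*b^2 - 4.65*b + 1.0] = 5.31*b^2 - 7.86*b - 4.65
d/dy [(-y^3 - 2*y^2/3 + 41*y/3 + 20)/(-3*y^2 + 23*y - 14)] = (9*y^4 - 138*y^3 + 203*y^2 + 416*y - 1954)/(3*(9*y^4 - 138*y^3 + 613*y^2 - 644*y + 196))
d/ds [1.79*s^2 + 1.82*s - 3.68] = 3.58*s + 1.82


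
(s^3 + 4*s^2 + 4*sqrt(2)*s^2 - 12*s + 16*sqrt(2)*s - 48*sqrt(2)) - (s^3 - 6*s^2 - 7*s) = 4*sqrt(2)*s^2 + 10*s^2 - 5*s + 16*sqrt(2)*s - 48*sqrt(2)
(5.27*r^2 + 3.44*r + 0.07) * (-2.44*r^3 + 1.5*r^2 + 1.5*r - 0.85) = -12.8588*r^5 - 0.4886*r^4 + 12.8942*r^3 + 0.785500000000001*r^2 - 2.819*r - 0.0595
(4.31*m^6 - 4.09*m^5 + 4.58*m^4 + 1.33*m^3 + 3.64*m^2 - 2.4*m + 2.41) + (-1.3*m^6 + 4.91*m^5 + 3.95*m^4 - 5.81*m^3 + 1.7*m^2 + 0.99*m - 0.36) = 3.01*m^6 + 0.82*m^5 + 8.53*m^4 - 4.48*m^3 + 5.34*m^2 - 1.41*m + 2.05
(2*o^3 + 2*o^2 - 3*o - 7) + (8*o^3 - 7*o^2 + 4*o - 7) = 10*o^3 - 5*o^2 + o - 14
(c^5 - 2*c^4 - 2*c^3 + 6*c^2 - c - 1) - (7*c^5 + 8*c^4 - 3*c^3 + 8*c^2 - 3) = -6*c^5 - 10*c^4 + c^3 - 2*c^2 - c + 2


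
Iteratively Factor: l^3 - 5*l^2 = (l)*(l^2 - 5*l) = l*(l - 5)*(l)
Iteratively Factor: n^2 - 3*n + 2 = (n - 1)*(n - 2)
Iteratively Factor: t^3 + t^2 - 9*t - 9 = (t - 3)*(t^2 + 4*t + 3) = (t - 3)*(t + 3)*(t + 1)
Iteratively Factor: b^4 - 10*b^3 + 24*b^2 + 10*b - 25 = (b - 5)*(b^3 - 5*b^2 - b + 5) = (b - 5)^2*(b^2 - 1) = (b - 5)^2*(b + 1)*(b - 1)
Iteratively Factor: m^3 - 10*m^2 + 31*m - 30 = (m - 3)*(m^2 - 7*m + 10) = (m - 3)*(m - 2)*(m - 5)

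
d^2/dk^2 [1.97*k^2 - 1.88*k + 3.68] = 3.94000000000000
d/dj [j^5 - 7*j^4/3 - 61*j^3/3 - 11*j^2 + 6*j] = 5*j^4 - 28*j^3/3 - 61*j^2 - 22*j + 6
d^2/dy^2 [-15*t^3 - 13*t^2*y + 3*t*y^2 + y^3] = 6*t + 6*y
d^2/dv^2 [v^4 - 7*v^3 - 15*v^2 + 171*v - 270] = 12*v^2 - 42*v - 30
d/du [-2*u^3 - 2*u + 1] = -6*u^2 - 2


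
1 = 1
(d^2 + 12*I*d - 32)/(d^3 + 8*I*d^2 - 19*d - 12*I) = (d + 8*I)/(d^2 + 4*I*d - 3)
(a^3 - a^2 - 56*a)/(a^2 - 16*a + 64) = a*(a + 7)/(a - 8)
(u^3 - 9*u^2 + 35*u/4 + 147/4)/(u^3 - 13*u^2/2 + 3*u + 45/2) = (2*u^2 - 21*u + 49)/(2*(u^2 - 8*u + 15))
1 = 1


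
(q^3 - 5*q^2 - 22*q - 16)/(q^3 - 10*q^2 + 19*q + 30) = (q^2 - 6*q - 16)/(q^2 - 11*q + 30)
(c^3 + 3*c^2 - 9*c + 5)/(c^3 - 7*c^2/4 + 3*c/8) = 8*(c^3 + 3*c^2 - 9*c + 5)/(c*(8*c^2 - 14*c + 3))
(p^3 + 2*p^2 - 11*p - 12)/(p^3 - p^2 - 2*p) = (p^2 + p - 12)/(p*(p - 2))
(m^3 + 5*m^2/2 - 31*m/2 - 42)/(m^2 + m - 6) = (m^2 - m/2 - 14)/(m - 2)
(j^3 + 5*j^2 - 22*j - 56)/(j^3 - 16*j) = (j^2 + 9*j + 14)/(j*(j + 4))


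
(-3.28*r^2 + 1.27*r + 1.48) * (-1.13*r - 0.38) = 3.7064*r^3 - 0.1887*r^2 - 2.155*r - 0.5624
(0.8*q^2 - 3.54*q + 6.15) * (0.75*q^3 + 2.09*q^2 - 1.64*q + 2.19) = 0.6*q^5 - 0.983*q^4 - 4.0981*q^3 + 20.4111*q^2 - 17.8386*q + 13.4685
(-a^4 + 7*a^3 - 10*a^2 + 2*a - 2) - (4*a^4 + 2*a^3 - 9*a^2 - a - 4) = -5*a^4 + 5*a^3 - a^2 + 3*a + 2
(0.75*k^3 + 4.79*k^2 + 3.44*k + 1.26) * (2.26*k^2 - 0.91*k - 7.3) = 1.695*k^5 + 10.1429*k^4 - 2.0595*k^3 - 35.2498*k^2 - 26.2586*k - 9.198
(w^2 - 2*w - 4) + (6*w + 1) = w^2 + 4*w - 3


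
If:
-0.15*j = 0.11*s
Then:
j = -0.733333333333333*s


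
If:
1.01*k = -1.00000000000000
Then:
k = -0.99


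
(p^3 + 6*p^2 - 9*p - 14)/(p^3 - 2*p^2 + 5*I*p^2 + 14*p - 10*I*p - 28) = (p^2 + 8*p + 7)/(p^2 + 5*I*p + 14)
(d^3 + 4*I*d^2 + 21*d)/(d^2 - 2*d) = (d^2 + 4*I*d + 21)/(d - 2)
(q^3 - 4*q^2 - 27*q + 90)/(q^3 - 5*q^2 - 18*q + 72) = (q + 5)/(q + 4)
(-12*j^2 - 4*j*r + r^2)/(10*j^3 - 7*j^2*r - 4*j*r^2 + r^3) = (-6*j + r)/(5*j^2 - 6*j*r + r^2)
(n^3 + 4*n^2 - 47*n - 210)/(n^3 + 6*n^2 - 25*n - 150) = (n - 7)/(n - 5)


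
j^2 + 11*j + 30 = (j + 5)*(j + 6)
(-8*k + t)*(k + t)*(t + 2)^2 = -8*k^2*t^2 - 32*k^2*t - 32*k^2 - 7*k*t^3 - 28*k*t^2 - 28*k*t + t^4 + 4*t^3 + 4*t^2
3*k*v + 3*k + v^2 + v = (3*k + v)*(v + 1)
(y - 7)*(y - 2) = y^2 - 9*y + 14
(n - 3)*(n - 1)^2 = n^3 - 5*n^2 + 7*n - 3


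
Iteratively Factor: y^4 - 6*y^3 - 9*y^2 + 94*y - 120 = (y + 4)*(y^3 - 10*y^2 + 31*y - 30) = (y - 2)*(y + 4)*(y^2 - 8*y + 15) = (y - 3)*(y - 2)*(y + 4)*(y - 5)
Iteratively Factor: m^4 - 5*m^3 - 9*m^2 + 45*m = (m - 5)*(m^3 - 9*m) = (m - 5)*(m - 3)*(m^2 + 3*m) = m*(m - 5)*(m - 3)*(m + 3)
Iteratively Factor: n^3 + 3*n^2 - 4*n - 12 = (n - 2)*(n^2 + 5*n + 6) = (n - 2)*(n + 2)*(n + 3)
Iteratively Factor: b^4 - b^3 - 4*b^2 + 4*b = (b - 1)*(b^3 - 4*b) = (b - 1)*(b + 2)*(b^2 - 2*b) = (b - 2)*(b - 1)*(b + 2)*(b)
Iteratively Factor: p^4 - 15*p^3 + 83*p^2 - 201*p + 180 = (p - 5)*(p^3 - 10*p^2 + 33*p - 36) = (p - 5)*(p - 3)*(p^2 - 7*p + 12) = (p - 5)*(p - 4)*(p - 3)*(p - 3)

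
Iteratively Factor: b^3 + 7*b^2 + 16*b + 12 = (b + 2)*(b^2 + 5*b + 6) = (b + 2)*(b + 3)*(b + 2)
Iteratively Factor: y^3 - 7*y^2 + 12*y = (y - 4)*(y^2 - 3*y) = (y - 4)*(y - 3)*(y)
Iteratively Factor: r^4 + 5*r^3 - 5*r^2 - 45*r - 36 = (r - 3)*(r^3 + 8*r^2 + 19*r + 12) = (r - 3)*(r + 1)*(r^2 + 7*r + 12) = (r - 3)*(r + 1)*(r + 4)*(r + 3)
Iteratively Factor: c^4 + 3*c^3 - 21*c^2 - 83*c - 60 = (c - 5)*(c^3 + 8*c^2 + 19*c + 12) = (c - 5)*(c + 3)*(c^2 + 5*c + 4) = (c - 5)*(c + 1)*(c + 3)*(c + 4)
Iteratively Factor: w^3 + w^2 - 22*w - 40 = (w + 2)*(w^2 - w - 20) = (w + 2)*(w + 4)*(w - 5)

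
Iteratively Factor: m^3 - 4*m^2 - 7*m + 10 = (m + 2)*(m^2 - 6*m + 5) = (m - 5)*(m + 2)*(m - 1)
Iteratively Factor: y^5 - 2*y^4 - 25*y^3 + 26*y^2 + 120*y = (y - 3)*(y^4 + y^3 - 22*y^2 - 40*y) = (y - 3)*(y + 4)*(y^3 - 3*y^2 - 10*y) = (y - 5)*(y - 3)*(y + 4)*(y^2 + 2*y) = y*(y - 5)*(y - 3)*(y + 4)*(y + 2)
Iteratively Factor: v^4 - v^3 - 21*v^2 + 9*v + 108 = (v - 4)*(v^3 + 3*v^2 - 9*v - 27) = (v - 4)*(v + 3)*(v^2 - 9) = (v - 4)*(v - 3)*(v + 3)*(v + 3)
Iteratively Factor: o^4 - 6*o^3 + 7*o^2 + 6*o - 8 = (o - 4)*(o^3 - 2*o^2 - o + 2) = (o - 4)*(o - 2)*(o^2 - 1) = (o - 4)*(o - 2)*(o - 1)*(o + 1)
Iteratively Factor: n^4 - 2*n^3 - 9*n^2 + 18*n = (n - 3)*(n^3 + n^2 - 6*n) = n*(n - 3)*(n^2 + n - 6) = n*(n - 3)*(n - 2)*(n + 3)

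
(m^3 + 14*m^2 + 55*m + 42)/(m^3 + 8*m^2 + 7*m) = (m + 6)/m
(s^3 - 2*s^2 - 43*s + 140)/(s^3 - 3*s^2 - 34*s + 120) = (s + 7)/(s + 6)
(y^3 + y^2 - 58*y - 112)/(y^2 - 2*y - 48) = (y^2 + 9*y + 14)/(y + 6)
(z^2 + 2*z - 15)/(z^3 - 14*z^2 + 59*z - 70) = (z^2 + 2*z - 15)/(z^3 - 14*z^2 + 59*z - 70)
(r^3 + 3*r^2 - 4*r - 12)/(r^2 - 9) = (r^2 - 4)/(r - 3)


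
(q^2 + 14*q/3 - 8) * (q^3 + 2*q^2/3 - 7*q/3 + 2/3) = q^5 + 16*q^4/3 - 65*q^3/9 - 140*q^2/9 + 196*q/9 - 16/3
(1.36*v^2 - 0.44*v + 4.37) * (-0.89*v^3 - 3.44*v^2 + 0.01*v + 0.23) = -1.2104*v^5 - 4.2868*v^4 - 2.3621*v^3 - 14.7244*v^2 - 0.0575*v + 1.0051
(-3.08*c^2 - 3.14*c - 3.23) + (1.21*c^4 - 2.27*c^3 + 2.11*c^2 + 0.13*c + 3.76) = 1.21*c^4 - 2.27*c^3 - 0.97*c^2 - 3.01*c + 0.53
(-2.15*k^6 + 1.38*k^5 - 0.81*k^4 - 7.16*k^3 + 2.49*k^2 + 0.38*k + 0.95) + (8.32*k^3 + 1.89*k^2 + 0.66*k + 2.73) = -2.15*k^6 + 1.38*k^5 - 0.81*k^4 + 1.16*k^3 + 4.38*k^2 + 1.04*k + 3.68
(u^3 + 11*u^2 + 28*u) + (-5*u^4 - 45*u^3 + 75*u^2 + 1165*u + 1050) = -5*u^4 - 44*u^3 + 86*u^2 + 1193*u + 1050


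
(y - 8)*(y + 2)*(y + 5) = y^3 - y^2 - 46*y - 80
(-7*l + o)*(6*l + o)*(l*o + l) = -42*l^3*o - 42*l^3 - l^2*o^2 - l^2*o + l*o^3 + l*o^2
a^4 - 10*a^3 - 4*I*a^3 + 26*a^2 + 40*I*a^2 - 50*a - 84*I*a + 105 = (a - 7)*(a - 3)*(a - 5*I)*(a + I)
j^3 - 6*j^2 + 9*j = j*(j - 3)^2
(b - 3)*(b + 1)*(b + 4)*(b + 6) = b^4 + 8*b^3 + b^2 - 78*b - 72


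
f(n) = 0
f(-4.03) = 0.00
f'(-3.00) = 0.00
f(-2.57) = 0.00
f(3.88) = 0.00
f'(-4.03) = 0.00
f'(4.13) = 0.00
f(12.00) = 0.00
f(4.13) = 0.00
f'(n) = 0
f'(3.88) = 0.00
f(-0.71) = 0.00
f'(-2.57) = 0.00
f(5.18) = 0.00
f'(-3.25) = 0.00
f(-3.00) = 0.00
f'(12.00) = 0.00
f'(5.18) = 0.00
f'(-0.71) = 0.00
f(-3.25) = 0.00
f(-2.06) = 0.00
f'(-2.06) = 0.00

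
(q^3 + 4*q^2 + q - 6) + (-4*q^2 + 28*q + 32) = q^3 + 29*q + 26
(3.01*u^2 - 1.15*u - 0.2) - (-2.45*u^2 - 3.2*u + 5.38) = 5.46*u^2 + 2.05*u - 5.58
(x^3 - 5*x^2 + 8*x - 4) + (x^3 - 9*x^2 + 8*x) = 2*x^3 - 14*x^2 + 16*x - 4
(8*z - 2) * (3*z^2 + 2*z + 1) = 24*z^3 + 10*z^2 + 4*z - 2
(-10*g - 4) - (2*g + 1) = -12*g - 5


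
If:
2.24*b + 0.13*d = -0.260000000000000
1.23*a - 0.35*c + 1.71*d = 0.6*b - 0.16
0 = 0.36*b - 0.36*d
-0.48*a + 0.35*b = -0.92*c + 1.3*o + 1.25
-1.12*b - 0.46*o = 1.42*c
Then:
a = 0.07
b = -0.11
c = 0.34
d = -0.11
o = -0.78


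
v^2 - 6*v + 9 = (v - 3)^2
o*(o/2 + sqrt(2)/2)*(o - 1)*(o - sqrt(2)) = o^4/2 - o^3/2 - o^2 + o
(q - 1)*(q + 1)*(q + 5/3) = q^3 + 5*q^2/3 - q - 5/3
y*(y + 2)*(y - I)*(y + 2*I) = y^4 + 2*y^3 + I*y^3 + 2*y^2 + 2*I*y^2 + 4*y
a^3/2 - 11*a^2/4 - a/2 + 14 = (a/2 + 1)*(a - 4)*(a - 7/2)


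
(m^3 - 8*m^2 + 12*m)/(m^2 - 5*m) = (m^2 - 8*m + 12)/(m - 5)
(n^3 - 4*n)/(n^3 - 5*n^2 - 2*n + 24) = n*(n - 2)/(n^2 - 7*n + 12)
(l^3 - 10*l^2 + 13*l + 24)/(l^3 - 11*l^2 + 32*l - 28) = (l^3 - 10*l^2 + 13*l + 24)/(l^3 - 11*l^2 + 32*l - 28)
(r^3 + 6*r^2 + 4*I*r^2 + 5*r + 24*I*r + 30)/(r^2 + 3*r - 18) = (r^2 + 4*I*r + 5)/(r - 3)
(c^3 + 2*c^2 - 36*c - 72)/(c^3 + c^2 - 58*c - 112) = (c^2 - 36)/(c^2 - c - 56)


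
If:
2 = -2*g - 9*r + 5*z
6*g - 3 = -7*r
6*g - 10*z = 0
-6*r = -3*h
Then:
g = 41/61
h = -18/61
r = -9/61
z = 123/305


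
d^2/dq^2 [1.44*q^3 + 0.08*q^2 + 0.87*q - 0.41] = 8.64*q + 0.16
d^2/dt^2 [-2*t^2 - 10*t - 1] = -4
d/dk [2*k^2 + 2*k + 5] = 4*k + 2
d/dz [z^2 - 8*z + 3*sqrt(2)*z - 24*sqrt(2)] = 2*z - 8 + 3*sqrt(2)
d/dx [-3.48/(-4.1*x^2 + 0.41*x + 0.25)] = (1.4268 - 28.536*x)/(-4.1*x^2 + 0.41*x + 0.25)^2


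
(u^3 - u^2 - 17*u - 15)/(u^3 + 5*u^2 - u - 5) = (u^2 - 2*u - 15)/(u^2 + 4*u - 5)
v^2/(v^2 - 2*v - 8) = v^2/(v^2 - 2*v - 8)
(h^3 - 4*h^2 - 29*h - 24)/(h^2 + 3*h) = h - 7 - 8/h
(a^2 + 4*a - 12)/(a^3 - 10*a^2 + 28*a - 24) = (a + 6)/(a^2 - 8*a + 12)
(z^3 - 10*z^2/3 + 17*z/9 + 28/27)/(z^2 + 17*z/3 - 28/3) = (z^2 - 2*z - 7/9)/(z + 7)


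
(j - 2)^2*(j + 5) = j^3 + j^2 - 16*j + 20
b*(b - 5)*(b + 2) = b^3 - 3*b^2 - 10*b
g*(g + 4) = g^2 + 4*g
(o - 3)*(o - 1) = o^2 - 4*o + 3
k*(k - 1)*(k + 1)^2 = k^4 + k^3 - k^2 - k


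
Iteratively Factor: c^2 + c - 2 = (c - 1)*(c + 2)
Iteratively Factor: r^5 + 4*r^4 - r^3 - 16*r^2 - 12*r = (r)*(r^4 + 4*r^3 - r^2 - 16*r - 12) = r*(r + 1)*(r^3 + 3*r^2 - 4*r - 12) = r*(r - 2)*(r + 1)*(r^2 + 5*r + 6) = r*(r - 2)*(r + 1)*(r + 2)*(r + 3)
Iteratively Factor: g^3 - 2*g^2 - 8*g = (g - 4)*(g^2 + 2*g) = (g - 4)*(g + 2)*(g)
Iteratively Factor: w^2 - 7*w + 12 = (w - 3)*(w - 4)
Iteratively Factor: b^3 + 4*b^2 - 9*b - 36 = (b + 4)*(b^2 - 9) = (b - 3)*(b + 4)*(b + 3)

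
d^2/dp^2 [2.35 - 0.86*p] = 0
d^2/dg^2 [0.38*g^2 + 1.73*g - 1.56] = 0.760000000000000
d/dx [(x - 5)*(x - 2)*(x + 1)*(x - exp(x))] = -x^3*exp(x) + 4*x^3 + 3*x^2*exp(x) - 18*x^2 + 9*x*exp(x) + 6*x - 13*exp(x) + 10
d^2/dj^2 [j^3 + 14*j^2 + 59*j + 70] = 6*j + 28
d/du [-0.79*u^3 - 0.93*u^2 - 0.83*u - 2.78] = -2.37*u^2 - 1.86*u - 0.83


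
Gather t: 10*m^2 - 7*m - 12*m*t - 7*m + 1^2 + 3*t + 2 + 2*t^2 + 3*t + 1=10*m^2 - 14*m + 2*t^2 + t*(6 - 12*m) + 4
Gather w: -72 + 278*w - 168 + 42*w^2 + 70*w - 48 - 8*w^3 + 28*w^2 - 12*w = -8*w^3 + 70*w^2 + 336*w - 288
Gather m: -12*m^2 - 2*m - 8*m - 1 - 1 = -12*m^2 - 10*m - 2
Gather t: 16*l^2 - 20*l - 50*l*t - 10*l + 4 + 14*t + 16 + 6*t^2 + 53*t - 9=16*l^2 - 30*l + 6*t^2 + t*(67 - 50*l) + 11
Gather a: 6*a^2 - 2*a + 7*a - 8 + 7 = 6*a^2 + 5*a - 1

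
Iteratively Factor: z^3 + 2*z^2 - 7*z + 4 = (z - 1)*(z^2 + 3*z - 4) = (z - 1)*(z + 4)*(z - 1)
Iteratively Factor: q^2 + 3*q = (q)*(q + 3)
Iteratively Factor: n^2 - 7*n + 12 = (n - 4)*(n - 3)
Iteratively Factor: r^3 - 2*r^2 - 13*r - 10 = (r + 1)*(r^2 - 3*r - 10) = (r + 1)*(r + 2)*(r - 5)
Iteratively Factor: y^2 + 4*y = (y)*(y + 4)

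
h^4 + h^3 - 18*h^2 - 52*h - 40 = (h - 5)*(h + 2)^3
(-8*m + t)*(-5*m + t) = 40*m^2 - 13*m*t + t^2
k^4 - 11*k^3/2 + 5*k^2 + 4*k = k*(k - 4)*(k - 2)*(k + 1/2)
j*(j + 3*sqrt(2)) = j^2 + 3*sqrt(2)*j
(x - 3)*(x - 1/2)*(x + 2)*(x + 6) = x^4 + 9*x^3/2 - 29*x^2/2 - 30*x + 18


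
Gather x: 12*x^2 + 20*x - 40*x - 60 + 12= 12*x^2 - 20*x - 48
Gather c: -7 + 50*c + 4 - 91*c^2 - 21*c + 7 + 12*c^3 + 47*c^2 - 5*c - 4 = 12*c^3 - 44*c^2 + 24*c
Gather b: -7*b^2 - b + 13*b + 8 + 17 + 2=-7*b^2 + 12*b + 27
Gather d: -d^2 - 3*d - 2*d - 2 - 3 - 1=-d^2 - 5*d - 6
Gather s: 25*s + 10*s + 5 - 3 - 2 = 35*s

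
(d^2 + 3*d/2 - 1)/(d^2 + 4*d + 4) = (d - 1/2)/(d + 2)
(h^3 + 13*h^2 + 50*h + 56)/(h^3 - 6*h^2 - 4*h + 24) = (h^2 + 11*h + 28)/(h^2 - 8*h + 12)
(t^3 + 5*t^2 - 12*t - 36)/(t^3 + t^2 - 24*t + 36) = (t + 2)/(t - 2)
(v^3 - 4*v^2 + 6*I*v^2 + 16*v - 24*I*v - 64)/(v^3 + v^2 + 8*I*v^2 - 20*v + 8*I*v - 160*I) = (v - 2*I)/(v + 5)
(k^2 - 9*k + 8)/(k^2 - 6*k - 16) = (k - 1)/(k + 2)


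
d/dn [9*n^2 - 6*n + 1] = 18*n - 6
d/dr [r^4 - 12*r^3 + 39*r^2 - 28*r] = 4*r^3 - 36*r^2 + 78*r - 28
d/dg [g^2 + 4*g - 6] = 2*g + 4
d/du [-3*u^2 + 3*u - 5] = 3 - 6*u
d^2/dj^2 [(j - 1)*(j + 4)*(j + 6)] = 6*j + 18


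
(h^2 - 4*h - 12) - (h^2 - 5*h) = h - 12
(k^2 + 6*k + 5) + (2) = k^2 + 6*k + 7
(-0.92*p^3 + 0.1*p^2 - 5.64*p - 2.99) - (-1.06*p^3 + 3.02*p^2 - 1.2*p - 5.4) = 0.14*p^3 - 2.92*p^2 - 4.44*p + 2.41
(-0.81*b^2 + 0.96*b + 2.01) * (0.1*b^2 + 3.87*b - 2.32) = -0.081*b^4 - 3.0387*b^3 + 5.7954*b^2 + 5.5515*b - 4.6632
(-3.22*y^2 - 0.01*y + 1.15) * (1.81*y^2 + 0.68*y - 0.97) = -5.8282*y^4 - 2.2077*y^3 + 5.1981*y^2 + 0.7917*y - 1.1155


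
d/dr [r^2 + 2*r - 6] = 2*r + 2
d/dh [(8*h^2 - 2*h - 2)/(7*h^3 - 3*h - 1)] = 2*((1 - 8*h)*(-7*h^3 + 3*h + 1) + 3*(7*h^2 - 1)*(-4*h^2 + h + 1))/(-7*h^3 + 3*h + 1)^2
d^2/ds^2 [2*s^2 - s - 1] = 4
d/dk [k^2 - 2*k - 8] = 2*k - 2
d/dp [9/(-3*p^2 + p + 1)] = 9*(6*p - 1)/(-3*p^2 + p + 1)^2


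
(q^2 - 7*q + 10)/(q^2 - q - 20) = (q - 2)/(q + 4)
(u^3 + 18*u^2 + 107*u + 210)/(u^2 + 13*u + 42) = u + 5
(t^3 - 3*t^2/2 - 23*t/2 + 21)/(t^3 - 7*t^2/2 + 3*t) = (2*t^2 + t - 21)/(t*(2*t - 3))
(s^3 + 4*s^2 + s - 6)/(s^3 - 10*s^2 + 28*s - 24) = (s^3 + 4*s^2 + s - 6)/(s^3 - 10*s^2 + 28*s - 24)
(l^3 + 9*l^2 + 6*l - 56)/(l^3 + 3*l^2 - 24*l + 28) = (l + 4)/(l - 2)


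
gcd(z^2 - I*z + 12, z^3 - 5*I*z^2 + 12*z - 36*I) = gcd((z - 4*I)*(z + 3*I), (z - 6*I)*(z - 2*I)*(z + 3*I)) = z + 3*I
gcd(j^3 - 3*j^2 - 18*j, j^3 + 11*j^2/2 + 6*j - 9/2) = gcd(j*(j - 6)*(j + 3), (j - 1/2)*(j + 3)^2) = j + 3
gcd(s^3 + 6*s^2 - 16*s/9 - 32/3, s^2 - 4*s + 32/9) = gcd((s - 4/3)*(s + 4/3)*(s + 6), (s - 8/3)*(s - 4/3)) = s - 4/3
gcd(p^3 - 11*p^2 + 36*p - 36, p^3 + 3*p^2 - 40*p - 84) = p - 6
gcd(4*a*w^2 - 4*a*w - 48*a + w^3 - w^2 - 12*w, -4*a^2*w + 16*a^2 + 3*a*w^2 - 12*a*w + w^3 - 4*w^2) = 4*a*w - 16*a + w^2 - 4*w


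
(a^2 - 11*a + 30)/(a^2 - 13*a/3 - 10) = 3*(a - 5)/(3*a + 5)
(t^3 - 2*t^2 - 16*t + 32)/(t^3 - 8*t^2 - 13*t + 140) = (t^2 - 6*t + 8)/(t^2 - 12*t + 35)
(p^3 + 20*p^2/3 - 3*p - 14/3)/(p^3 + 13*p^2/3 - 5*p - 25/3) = (3*p^3 + 20*p^2 - 9*p - 14)/(3*p^3 + 13*p^2 - 15*p - 25)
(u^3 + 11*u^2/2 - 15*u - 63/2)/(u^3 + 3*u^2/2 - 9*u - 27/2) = (u + 7)/(u + 3)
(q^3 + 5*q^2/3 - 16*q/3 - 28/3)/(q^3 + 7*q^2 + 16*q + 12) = (q - 7/3)/(q + 3)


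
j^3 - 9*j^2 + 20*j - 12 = (j - 6)*(j - 2)*(j - 1)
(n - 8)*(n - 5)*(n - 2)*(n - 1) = n^4 - 16*n^3 + 81*n^2 - 146*n + 80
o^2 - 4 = (o - 2)*(o + 2)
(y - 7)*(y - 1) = y^2 - 8*y + 7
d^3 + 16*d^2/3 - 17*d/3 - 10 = (d - 5/3)*(d + 1)*(d + 6)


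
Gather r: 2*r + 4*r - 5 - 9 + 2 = 6*r - 12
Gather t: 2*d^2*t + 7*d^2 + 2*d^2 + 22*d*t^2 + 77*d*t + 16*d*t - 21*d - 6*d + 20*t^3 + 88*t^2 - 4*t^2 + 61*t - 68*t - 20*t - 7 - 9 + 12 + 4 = 9*d^2 - 27*d + 20*t^3 + t^2*(22*d + 84) + t*(2*d^2 + 93*d - 27)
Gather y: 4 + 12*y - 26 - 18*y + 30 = 8 - 6*y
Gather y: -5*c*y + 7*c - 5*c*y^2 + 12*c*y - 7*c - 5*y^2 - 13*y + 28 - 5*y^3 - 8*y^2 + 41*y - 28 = -5*y^3 + y^2*(-5*c - 13) + y*(7*c + 28)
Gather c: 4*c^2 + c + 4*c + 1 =4*c^2 + 5*c + 1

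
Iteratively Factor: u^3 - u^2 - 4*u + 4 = (u - 1)*(u^2 - 4) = (u - 1)*(u + 2)*(u - 2)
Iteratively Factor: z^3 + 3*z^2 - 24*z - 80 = (z + 4)*(z^2 - z - 20) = (z - 5)*(z + 4)*(z + 4)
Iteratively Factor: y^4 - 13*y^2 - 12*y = (y)*(y^3 - 13*y - 12) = y*(y + 3)*(y^2 - 3*y - 4) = y*(y + 1)*(y + 3)*(y - 4)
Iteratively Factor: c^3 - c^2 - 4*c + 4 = (c + 2)*(c^2 - 3*c + 2) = (c - 2)*(c + 2)*(c - 1)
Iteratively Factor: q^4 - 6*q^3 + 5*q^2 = (q)*(q^3 - 6*q^2 + 5*q) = q*(q - 5)*(q^2 - q) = q^2*(q - 5)*(q - 1)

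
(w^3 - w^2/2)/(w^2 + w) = w*(2*w - 1)/(2*(w + 1))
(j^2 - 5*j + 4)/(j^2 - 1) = (j - 4)/(j + 1)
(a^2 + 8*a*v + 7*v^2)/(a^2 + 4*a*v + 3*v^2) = (a + 7*v)/(a + 3*v)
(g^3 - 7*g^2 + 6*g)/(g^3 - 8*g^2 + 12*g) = (g - 1)/(g - 2)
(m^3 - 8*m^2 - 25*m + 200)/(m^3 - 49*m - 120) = (m - 5)/(m + 3)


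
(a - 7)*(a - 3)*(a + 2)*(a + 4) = a^4 - 4*a^3 - 31*a^2 + 46*a + 168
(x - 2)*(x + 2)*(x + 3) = x^3 + 3*x^2 - 4*x - 12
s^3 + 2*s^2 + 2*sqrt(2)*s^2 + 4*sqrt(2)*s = s*(s + 2)*(s + 2*sqrt(2))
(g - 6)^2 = g^2 - 12*g + 36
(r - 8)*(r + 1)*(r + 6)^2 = r^4 + 5*r^3 - 56*r^2 - 348*r - 288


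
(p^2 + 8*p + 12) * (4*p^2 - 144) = 4*p^4 + 32*p^3 - 96*p^2 - 1152*p - 1728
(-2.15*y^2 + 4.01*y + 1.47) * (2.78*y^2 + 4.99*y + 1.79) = -5.977*y^4 + 0.419299999999998*y^3 + 20.248*y^2 + 14.5132*y + 2.6313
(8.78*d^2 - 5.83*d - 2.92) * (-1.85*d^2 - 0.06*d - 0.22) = -16.243*d^4 + 10.2587*d^3 + 3.8202*d^2 + 1.4578*d + 0.6424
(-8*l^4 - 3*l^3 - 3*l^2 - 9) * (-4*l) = 32*l^5 + 12*l^4 + 12*l^3 + 36*l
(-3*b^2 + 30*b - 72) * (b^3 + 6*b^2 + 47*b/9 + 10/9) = -3*b^5 + 12*b^4 + 277*b^3/3 - 836*b^2/3 - 1028*b/3 - 80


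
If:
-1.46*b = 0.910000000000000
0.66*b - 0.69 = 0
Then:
No Solution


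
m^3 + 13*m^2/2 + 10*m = m*(m + 5/2)*(m + 4)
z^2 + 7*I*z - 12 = (z + 3*I)*(z + 4*I)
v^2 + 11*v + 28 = (v + 4)*(v + 7)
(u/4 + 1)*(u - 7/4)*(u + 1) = u^3/4 + 13*u^2/16 - 19*u/16 - 7/4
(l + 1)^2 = l^2 + 2*l + 1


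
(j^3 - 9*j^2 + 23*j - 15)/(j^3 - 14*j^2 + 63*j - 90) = (j - 1)/(j - 6)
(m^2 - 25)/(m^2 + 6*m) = (m^2 - 25)/(m*(m + 6))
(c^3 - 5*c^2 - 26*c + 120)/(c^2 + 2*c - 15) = (c^2 - 10*c + 24)/(c - 3)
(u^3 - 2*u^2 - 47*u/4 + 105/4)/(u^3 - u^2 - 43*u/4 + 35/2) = (u - 3)/(u - 2)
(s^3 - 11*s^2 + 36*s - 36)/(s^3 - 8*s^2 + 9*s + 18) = (s - 2)/(s + 1)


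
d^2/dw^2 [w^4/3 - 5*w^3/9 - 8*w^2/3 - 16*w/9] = 4*w^2 - 10*w/3 - 16/3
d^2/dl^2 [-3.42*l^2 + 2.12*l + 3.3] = -6.84000000000000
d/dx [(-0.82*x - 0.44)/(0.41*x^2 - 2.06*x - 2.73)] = (0.3362*x^2 + 0.3608*x + 1.3322)/(0.1681*x^4 - 1.6892*x^3 + 2.005*x^2 + 11.2476*x + 7.4529)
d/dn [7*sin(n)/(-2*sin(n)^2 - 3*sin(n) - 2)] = -14*cos(n)^3/(3*sin(n) - cos(2*n) + 3)^2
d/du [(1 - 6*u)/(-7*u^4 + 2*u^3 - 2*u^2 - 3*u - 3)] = (-126*u^4 + 52*u^3 - 18*u^2 + 4*u + 21)/(49*u^8 - 28*u^7 + 32*u^6 + 34*u^5 + 34*u^4 + 21*u^2 + 18*u + 9)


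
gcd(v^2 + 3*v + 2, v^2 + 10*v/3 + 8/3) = v + 2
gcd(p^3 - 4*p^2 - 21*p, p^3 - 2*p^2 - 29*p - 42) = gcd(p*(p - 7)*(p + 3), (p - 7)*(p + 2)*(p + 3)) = p^2 - 4*p - 21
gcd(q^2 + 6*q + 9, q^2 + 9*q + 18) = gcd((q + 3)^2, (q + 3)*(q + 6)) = q + 3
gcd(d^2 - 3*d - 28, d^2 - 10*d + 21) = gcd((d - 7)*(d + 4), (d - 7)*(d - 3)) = d - 7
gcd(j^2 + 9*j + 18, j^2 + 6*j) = j + 6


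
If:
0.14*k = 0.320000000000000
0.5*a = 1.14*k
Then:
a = 5.21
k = 2.29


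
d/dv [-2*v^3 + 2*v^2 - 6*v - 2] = -6*v^2 + 4*v - 6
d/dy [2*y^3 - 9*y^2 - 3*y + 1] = 6*y^2 - 18*y - 3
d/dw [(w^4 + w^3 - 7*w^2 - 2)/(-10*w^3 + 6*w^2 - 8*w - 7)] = (-10*w^6 + 12*w^5 - 88*w^4 - 44*w^3 - 25*w^2 + 122*w - 16)/(100*w^6 - 120*w^5 + 196*w^4 + 44*w^3 - 20*w^2 + 112*w + 49)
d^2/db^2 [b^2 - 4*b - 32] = 2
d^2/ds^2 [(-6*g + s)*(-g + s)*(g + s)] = -12*g + 6*s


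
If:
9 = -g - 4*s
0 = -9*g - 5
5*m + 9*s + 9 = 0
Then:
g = -5/9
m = 2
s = -19/9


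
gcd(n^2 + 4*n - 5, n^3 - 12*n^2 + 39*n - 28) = n - 1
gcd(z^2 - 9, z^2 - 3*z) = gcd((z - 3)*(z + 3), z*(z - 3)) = z - 3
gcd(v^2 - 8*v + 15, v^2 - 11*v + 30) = v - 5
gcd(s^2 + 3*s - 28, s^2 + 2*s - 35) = s + 7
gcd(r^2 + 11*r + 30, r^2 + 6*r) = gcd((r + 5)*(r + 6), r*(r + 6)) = r + 6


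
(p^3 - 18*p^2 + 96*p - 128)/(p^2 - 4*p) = (p^3 - 18*p^2 + 96*p - 128)/(p*(p - 4))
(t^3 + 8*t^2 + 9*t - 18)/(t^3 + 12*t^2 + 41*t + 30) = (t^2 + 2*t - 3)/(t^2 + 6*t + 5)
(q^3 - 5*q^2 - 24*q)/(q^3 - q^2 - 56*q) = (q + 3)/(q + 7)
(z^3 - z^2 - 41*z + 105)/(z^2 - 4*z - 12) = (-z^3 + z^2 + 41*z - 105)/(-z^2 + 4*z + 12)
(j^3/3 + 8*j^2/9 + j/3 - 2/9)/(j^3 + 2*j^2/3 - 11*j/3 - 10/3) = (3*j^2 + 5*j - 2)/(3*(3*j^2 - j - 10))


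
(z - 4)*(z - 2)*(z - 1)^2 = z^4 - 8*z^3 + 21*z^2 - 22*z + 8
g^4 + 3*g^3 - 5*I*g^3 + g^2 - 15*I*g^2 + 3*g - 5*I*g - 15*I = (g + 3)*(g - 5*I)*(g - I)*(g + I)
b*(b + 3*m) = b^2 + 3*b*m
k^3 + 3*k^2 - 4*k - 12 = (k - 2)*(k + 2)*(k + 3)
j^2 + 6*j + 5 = (j + 1)*(j + 5)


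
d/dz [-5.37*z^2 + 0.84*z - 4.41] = 0.84 - 10.74*z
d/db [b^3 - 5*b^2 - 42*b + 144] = 3*b^2 - 10*b - 42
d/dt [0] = 0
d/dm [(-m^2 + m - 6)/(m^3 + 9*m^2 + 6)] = (3*m*(m + 6)*(m^2 - m + 6) + (1 - 2*m)*(m^3 + 9*m^2 + 6))/(m^3 + 9*m^2 + 6)^2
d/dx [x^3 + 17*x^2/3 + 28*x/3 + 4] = 3*x^2 + 34*x/3 + 28/3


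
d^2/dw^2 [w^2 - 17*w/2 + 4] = 2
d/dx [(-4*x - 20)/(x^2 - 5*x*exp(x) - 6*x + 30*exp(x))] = 4*(-x^2 + 5*x*exp(x) + 6*x - (x + 5)*(5*x*exp(x) - 2*x - 25*exp(x) + 6) - 30*exp(x))/(x^2 - 5*x*exp(x) - 6*x + 30*exp(x))^2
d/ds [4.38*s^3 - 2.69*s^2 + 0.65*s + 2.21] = 13.14*s^2 - 5.38*s + 0.65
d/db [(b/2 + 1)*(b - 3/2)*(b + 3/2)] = 3*b^2/2 + 2*b - 9/8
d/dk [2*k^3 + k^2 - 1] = 2*k*(3*k + 1)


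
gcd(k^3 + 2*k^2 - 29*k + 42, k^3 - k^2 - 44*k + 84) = k^2 + 5*k - 14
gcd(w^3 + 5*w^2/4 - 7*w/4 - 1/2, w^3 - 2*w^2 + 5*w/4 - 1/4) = w - 1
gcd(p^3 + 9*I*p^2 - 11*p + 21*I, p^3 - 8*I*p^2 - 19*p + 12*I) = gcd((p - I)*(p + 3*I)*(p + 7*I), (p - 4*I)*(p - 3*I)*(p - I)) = p - I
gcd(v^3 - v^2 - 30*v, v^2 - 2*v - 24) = v - 6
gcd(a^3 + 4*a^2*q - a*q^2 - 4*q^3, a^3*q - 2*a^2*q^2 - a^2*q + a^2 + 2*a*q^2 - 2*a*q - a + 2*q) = 1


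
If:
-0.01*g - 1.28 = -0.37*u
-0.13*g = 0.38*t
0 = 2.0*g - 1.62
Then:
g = 0.81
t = -0.28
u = 3.48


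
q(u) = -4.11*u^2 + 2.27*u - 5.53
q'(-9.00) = 76.25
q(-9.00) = -358.87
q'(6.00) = -47.05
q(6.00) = -139.87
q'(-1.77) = 16.82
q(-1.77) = -22.42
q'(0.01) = 2.19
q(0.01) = -5.51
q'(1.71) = -11.79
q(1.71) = -13.67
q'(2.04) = -14.50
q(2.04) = -18.00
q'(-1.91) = 17.97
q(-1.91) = -24.86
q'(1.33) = -8.66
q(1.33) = -9.78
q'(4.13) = -31.68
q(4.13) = -66.26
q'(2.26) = -16.31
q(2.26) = -21.39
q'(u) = 2.27 - 8.22*u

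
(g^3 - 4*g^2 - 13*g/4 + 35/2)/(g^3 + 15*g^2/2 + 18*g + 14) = (4*g^2 - 24*g + 35)/(2*(2*g^2 + 11*g + 14))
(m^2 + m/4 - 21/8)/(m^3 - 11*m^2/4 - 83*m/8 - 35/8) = (2*m - 3)/(2*m^2 - 9*m - 5)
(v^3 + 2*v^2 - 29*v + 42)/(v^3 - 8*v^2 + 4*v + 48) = (v^3 + 2*v^2 - 29*v + 42)/(v^3 - 8*v^2 + 4*v + 48)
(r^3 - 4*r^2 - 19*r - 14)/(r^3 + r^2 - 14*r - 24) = (r^2 - 6*r - 7)/(r^2 - r - 12)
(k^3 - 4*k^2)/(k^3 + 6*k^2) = (k - 4)/(k + 6)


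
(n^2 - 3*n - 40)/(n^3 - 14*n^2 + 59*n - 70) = (n^2 - 3*n - 40)/(n^3 - 14*n^2 + 59*n - 70)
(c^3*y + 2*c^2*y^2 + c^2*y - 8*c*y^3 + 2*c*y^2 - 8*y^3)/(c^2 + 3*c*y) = y*(c^3 + 2*c^2*y + c^2 - 8*c*y^2 + 2*c*y - 8*y^2)/(c*(c + 3*y))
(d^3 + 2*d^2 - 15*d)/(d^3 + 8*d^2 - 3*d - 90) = d/(d + 6)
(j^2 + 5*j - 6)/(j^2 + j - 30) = (j - 1)/(j - 5)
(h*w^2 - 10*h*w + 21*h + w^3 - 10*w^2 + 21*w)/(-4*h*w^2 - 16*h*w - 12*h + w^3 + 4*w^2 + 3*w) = (-h*w^2 + 10*h*w - 21*h - w^3 + 10*w^2 - 21*w)/(4*h*w^2 + 16*h*w + 12*h - w^3 - 4*w^2 - 3*w)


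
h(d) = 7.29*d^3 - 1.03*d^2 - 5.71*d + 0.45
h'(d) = 21.87*d^2 - 2.06*d - 5.71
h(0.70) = -1.55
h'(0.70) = 3.56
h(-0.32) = 1.93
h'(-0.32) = -2.81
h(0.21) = -0.73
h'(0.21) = -5.18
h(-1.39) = -13.18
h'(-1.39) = 39.41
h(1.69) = 23.05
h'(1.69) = 53.27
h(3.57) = 298.63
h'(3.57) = 265.67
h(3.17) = 204.22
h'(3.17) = 207.53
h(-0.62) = 1.86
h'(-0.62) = 3.97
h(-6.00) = -1577.01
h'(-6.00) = 793.97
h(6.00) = 1503.75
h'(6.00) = 769.25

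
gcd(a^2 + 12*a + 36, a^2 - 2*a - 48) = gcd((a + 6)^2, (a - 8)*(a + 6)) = a + 6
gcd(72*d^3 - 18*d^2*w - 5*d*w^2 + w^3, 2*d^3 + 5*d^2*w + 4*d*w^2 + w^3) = 1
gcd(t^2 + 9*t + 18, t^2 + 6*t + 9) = t + 3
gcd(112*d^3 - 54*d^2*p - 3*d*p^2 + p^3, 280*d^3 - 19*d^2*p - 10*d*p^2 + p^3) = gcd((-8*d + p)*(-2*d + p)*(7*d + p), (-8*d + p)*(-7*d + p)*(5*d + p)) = -8*d + p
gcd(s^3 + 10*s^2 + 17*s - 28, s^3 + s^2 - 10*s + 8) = s^2 + 3*s - 4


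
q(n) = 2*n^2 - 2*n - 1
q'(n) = 4*n - 2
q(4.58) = 31.79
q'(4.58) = 16.32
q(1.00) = -1.00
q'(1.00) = 2.00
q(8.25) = 118.62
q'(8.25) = 31.00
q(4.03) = 23.42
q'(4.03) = 14.12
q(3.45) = 15.90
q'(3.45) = 11.80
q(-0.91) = 2.48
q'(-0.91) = -5.64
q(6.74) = 76.38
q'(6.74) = 24.96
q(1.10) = -0.78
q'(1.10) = 2.40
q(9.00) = 143.00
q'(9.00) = 34.00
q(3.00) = 11.00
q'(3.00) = 10.00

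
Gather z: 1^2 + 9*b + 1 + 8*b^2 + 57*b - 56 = 8*b^2 + 66*b - 54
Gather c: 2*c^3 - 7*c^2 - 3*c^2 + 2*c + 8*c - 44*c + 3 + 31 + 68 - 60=2*c^3 - 10*c^2 - 34*c + 42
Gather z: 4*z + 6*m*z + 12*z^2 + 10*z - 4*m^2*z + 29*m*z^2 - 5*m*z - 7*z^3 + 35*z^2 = -7*z^3 + z^2*(29*m + 47) + z*(-4*m^2 + m + 14)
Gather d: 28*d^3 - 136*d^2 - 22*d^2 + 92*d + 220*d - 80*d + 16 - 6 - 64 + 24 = 28*d^3 - 158*d^2 + 232*d - 30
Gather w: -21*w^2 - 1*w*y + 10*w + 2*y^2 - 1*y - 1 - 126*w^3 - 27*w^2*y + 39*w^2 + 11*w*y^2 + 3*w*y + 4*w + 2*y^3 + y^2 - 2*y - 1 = -126*w^3 + w^2*(18 - 27*y) + w*(11*y^2 + 2*y + 14) + 2*y^3 + 3*y^2 - 3*y - 2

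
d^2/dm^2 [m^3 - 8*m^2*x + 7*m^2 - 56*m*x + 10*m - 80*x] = 6*m - 16*x + 14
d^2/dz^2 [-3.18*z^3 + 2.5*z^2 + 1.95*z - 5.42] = 5.0 - 19.08*z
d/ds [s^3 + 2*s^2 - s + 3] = 3*s^2 + 4*s - 1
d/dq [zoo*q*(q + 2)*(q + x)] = zoo*(q^2 + q*x + q + x)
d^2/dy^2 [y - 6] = 0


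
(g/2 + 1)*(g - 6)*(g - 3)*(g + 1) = g^4/2 - 3*g^3 - 7*g^2/2 + 18*g + 18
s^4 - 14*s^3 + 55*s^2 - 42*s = s*(s - 7)*(s - 6)*(s - 1)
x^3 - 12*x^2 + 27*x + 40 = (x - 8)*(x - 5)*(x + 1)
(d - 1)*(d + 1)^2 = d^3 + d^2 - d - 1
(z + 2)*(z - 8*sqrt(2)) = z^2 - 8*sqrt(2)*z + 2*z - 16*sqrt(2)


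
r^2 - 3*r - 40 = (r - 8)*(r + 5)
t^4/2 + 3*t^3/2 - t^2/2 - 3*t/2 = t*(t/2 + 1/2)*(t - 1)*(t + 3)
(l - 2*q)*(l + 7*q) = l^2 + 5*l*q - 14*q^2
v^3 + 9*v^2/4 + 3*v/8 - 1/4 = (v - 1/4)*(v + 1/2)*(v + 2)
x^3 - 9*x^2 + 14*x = x*(x - 7)*(x - 2)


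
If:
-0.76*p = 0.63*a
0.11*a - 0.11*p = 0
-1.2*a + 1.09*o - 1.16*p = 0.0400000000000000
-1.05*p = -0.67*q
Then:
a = 0.00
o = 0.04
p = 0.00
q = 0.00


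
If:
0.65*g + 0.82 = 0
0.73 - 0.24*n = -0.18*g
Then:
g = -1.26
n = 2.10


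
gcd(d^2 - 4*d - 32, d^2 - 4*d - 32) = d^2 - 4*d - 32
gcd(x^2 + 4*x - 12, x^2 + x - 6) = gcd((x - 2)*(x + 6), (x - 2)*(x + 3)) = x - 2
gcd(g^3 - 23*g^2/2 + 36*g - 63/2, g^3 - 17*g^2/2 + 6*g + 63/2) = g^2 - 10*g + 21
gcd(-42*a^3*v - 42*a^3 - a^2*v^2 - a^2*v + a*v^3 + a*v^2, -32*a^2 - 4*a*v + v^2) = 1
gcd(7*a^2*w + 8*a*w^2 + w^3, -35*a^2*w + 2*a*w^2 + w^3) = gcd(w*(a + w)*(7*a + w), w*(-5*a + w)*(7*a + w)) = 7*a*w + w^2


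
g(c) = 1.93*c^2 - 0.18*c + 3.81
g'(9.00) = 34.56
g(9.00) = 158.52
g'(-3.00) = -11.76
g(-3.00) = 21.72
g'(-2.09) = -8.25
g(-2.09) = 12.62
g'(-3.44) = -13.46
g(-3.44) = 27.27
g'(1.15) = 4.26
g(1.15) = 6.16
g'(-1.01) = -4.08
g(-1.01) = 5.96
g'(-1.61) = -6.39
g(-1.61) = 9.10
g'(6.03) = 23.10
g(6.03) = 72.90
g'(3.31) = 12.60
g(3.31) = 24.36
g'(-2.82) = -11.07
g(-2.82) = 19.67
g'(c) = 3.86*c - 0.18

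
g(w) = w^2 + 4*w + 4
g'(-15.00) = -26.00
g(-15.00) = 169.00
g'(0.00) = 4.00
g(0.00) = 4.00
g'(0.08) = 4.16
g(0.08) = 4.33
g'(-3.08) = -2.16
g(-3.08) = 1.17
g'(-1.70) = 0.60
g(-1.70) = 0.09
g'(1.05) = 6.10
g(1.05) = 9.30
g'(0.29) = 4.58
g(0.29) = 5.24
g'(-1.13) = 1.74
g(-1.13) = 0.76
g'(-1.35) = 1.30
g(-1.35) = 0.42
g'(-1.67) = 0.66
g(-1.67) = 0.11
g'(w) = 2*w + 4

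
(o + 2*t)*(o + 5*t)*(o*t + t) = o^3*t + 7*o^2*t^2 + o^2*t + 10*o*t^3 + 7*o*t^2 + 10*t^3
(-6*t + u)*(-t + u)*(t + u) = 6*t^3 - t^2*u - 6*t*u^2 + u^3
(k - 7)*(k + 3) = k^2 - 4*k - 21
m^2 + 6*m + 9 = (m + 3)^2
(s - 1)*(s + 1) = s^2 - 1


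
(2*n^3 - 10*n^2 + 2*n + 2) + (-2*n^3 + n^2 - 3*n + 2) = -9*n^2 - n + 4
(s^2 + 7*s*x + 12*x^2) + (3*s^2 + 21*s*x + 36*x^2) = 4*s^2 + 28*s*x + 48*x^2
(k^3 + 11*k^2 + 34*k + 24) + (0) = k^3 + 11*k^2 + 34*k + 24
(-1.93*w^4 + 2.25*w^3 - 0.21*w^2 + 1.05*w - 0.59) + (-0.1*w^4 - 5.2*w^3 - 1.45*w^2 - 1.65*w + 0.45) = -2.03*w^4 - 2.95*w^3 - 1.66*w^2 - 0.6*w - 0.14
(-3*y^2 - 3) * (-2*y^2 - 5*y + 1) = 6*y^4 + 15*y^3 + 3*y^2 + 15*y - 3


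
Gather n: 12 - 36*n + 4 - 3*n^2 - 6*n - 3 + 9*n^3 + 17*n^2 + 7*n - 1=9*n^3 + 14*n^2 - 35*n + 12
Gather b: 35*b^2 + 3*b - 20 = 35*b^2 + 3*b - 20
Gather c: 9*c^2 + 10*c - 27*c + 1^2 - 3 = 9*c^2 - 17*c - 2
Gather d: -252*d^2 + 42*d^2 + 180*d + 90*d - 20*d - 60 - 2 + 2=-210*d^2 + 250*d - 60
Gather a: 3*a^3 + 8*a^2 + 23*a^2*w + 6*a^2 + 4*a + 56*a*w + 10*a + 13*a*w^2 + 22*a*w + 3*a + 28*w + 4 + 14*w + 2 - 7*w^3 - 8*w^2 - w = 3*a^3 + a^2*(23*w + 14) + a*(13*w^2 + 78*w + 17) - 7*w^3 - 8*w^2 + 41*w + 6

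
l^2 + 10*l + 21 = (l + 3)*(l + 7)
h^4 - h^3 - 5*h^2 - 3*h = h*(h - 3)*(h + 1)^2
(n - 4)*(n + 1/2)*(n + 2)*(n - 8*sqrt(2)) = n^4 - 8*sqrt(2)*n^3 - 3*n^3/2 - 9*n^2 + 12*sqrt(2)*n^2 - 4*n + 72*sqrt(2)*n + 32*sqrt(2)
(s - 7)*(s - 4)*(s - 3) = s^3 - 14*s^2 + 61*s - 84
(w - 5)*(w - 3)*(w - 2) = w^3 - 10*w^2 + 31*w - 30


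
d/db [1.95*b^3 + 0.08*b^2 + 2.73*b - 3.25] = 5.85*b^2 + 0.16*b + 2.73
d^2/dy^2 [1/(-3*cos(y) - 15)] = (cos(y)^2 - 5*cos(y) - 2)/(3*(cos(y) + 5)^3)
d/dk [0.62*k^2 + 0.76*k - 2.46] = 1.24*k + 0.76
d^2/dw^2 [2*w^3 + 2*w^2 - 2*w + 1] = 12*w + 4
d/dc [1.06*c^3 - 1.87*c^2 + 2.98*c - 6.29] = 3.18*c^2 - 3.74*c + 2.98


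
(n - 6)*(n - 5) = n^2 - 11*n + 30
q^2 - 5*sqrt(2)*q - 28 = (q - 7*sqrt(2))*(q + 2*sqrt(2))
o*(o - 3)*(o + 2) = o^3 - o^2 - 6*o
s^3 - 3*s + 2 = (s - 1)^2*(s + 2)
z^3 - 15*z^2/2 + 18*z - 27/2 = (z - 3)^2*(z - 3/2)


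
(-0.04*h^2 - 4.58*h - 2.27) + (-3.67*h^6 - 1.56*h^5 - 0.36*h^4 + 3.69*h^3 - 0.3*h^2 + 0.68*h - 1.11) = -3.67*h^6 - 1.56*h^5 - 0.36*h^4 + 3.69*h^3 - 0.34*h^2 - 3.9*h - 3.38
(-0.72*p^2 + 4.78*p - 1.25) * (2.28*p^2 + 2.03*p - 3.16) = -1.6416*p^4 + 9.4368*p^3 + 9.1286*p^2 - 17.6423*p + 3.95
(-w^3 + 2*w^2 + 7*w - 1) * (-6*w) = 6*w^4 - 12*w^3 - 42*w^2 + 6*w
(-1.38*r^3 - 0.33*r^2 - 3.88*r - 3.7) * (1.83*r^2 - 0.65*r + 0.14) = -2.5254*r^5 + 0.2931*r^4 - 7.0791*r^3 - 4.2952*r^2 + 1.8618*r - 0.518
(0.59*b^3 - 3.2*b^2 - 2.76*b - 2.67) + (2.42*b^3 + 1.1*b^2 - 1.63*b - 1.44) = 3.01*b^3 - 2.1*b^2 - 4.39*b - 4.11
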